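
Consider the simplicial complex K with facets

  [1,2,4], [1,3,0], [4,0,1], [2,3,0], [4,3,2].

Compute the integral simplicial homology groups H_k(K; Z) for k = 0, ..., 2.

H_0 = Z,  H_1 = Z,  H_2 = 0.

Take the total order 0 < 1 < 2 < 3 < 4 on the vertex set. Then K (dimension 2) consists of the simplices:

  0-simplices (5): [0], [1], [2], [3], [4]
  1-simplices (10): [0,1], [0,2], [0,3], [0,4], [1,2], [1,3], [1,4], [2,3], [2,4], [3,4]
  2-simplices (5): [0,1,3], [0,1,4], [0,2,3], [1,2,4], [2,3,4]

giving chain groups C_0 ≅ Z^5, C_1 ≅ Z^10, C_2 ≅ Z^5.

∂_1: C_1 → C_0 maps an edge to its endpoints' difference, ∂[p,q] = q − p. For instance
  ∂[2,4] = [4] − [2].
This gives a 5×10 integer matrix of rank 4; reducing to Smith normal form yields diagonal entries (1,1,1,1).

The boundary map ∂_2: C_2 → C_1 acts by ∂[p,q,r] = [q,r] − [p,r] + [p,q]. For instance
  ∂[0,2,3] = [2,3] − [0,3] + [0,2],
  ∂[0,1,3] = [1,3] − [0,3] + [0,1].
The 10×5 boundary matrix has rank 5 and Smith normal form diag(1,1,1,1,1).

From H_k ≅ ker(∂_k) / im(∂_{k+1}) we obtain:

  H_0: rank C_0 − rank ∂_1 = 5 − 4 = 1, and the invariant factors of ∂_1 are all 1, so H_0 = Z.
  H_1: rank ker ∂_1 − rank ∂_2 = (10 − 4) − 5 = 1, and the invariant factors of ∂_2 are all 1, so H_1 = Z.
  H_2: rank ker ∂_2 − rank ∂_3 = (5 − 5) − 0 = 0, and there is no ∂_3, so H_2 = 0.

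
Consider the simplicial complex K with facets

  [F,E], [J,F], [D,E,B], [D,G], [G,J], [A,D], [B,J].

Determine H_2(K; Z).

K has 7 vertices, 9 edges, 1 triangle.
rank ∂_2 = 1, rank ∂_3 = 0 ⇒ b_2 = 1 − 1 − 0 = 0. So H_2 ≅ 0.

H_2 = 0.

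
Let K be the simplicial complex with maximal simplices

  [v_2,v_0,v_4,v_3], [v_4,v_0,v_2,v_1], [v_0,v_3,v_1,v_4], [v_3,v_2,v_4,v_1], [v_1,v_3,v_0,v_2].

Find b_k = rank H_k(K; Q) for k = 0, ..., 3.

Fix the vertex order v_0 < v_1 < v_2 < v_3 < v_4 and write every simplex with vertices in increasing order. Then dim K = 3 and the simplices of K are:

  0-simplices (5): [v_0], [v_1], [v_2], [v_3], [v_4]
  1-simplices (10): [v_0,v_1], [v_0,v_2], [v_0,v_3], [v_0,v_4], [v_1,v_2], [v_1,v_3], [v_1,v_4], [v_2,v_3], [v_2,v_4], [v_3,v_4]
  2-simplices (10): [v_0,v_1,v_2], [v_0,v_1,v_3], [v_0,v_1,v_4], [v_0,v_2,v_3], [v_0,v_2,v_4], [v_0,v_3,v_4], [v_1,v_2,v_3], [v_1,v_2,v_4], [v_1,v_3,v_4], [v_2,v_3,v_4]
  3-simplices (5): [v_0,v_1,v_2,v_3], [v_0,v_1,v_2,v_4], [v_0,v_1,v_3,v_4], [v_0,v_2,v_3,v_4], [v_1,v_2,v_3,v_4]

giving chain groups C_0 ≅ Z^5, C_1 ≅ Z^10, C_2 ≅ Z^10, C_3 ≅ Z^5.

Boundary ∂_1: C_1 → C_0 sends each edge [p,q] (with p < q) to q − p.
This gives a 5×10 integer matrix of rank 4; reducing to Smith normal form yields diagonal entries (1,1,1,1).

Boundary ∂_2: C_2 → C_1 acts by ∂[p,q,r] = [q,r] − [p,r] + [p,q]. For instance
  ∂[v_0,v_2,v_4] = [v_2,v_4] − [v_0,v_4] + [v_0,v_2],
  ∂[v_1,v_2,v_3] = [v_2,v_3] − [v_1,v_3] + [v_1,v_2].
This gives a 10×10 integer matrix of rank 6; reducing to Smith normal form yields diagonal entries (1,1,1,1,1,1).

∂_3: C_3 → C_2 sends each 3-simplex σ to the alternating sum Σ_i (−1)^i (σ with its i-th vertex removed). For instance
  ∂[v_0,v_1,v_3,v_4] = [v_1,v_3,v_4] − [v_0,v_3,v_4] + [v_0,v_1,v_4] − [v_0,v_1,v_3],
  ∂[v_0,v_2,v_3,v_4] = [v_2,v_3,v_4] − [v_0,v_3,v_4] + [v_0,v_2,v_4] − [v_0,v_2,v_3].
The 10×5 boundary matrix has rank 4 and Smith normal form diag(1,1,1,1).

Now H_k = ker ∂_k / im ∂_{k+1}, so:

  H_0: rank C_0 − rank ∂_1 = 5 − 4 = 1, and the invariant factors of ∂_1 are all 1, so H_0 = Z.
  H_1: rank ker ∂_1 − rank ∂_2 = (10 − 4) − 6 = 0, and the invariant factors of ∂_2 are all 1, so H_1 = 0.
  H_2: rank ker ∂_2 − rank ∂_3 = (10 − 6) − 4 = 0, and the invariant factors of ∂_3 are all 1, so H_2 = 0.
  H_3: rank ker ∂_3 − rank ∂_4 = (5 − 4) − 0 = 1, and there is no ∂_4, so H_3 = Z.

Hence the Betti numbers are b_0 = 1, b_1 = 0, b_2 = 0, b_3 = 1.

b_0 = 1, b_1 = 0, b_2 = 0, b_3 = 1.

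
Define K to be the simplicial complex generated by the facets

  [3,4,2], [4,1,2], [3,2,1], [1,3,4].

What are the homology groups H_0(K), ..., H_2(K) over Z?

H_0 = Z,  H_1 = 0,  H_2 = Z.

Take the total order 1 < 2 < 3 < 4 on the vertex set. Then K (dimension 2) consists of the simplices:

  0-simplices (4): [1], [2], [3], [4]
  1-simplices (6): [1,2], [1,3], [1,4], [2,3], [2,4], [3,4]
  2-simplices (4): [1,2,3], [1,2,4], [1,3,4], [2,3,4]

giving chain groups C_0 ≅ Z^4, C_1 ≅ Z^6, C_2 ≅ Z^4.

∂_1: C_1 → C_0 is given by ∂[p,q] = [q] − [p]. For instance
  ∂[2,3] = [3] − [2].
The 4×6 boundary matrix has rank 3 and Smith normal form diag(1,1,1).

The boundary map ∂_2: C_2 → C_1 sends each 2-simplex [p,q,r] to [q,r] − [p,r] + [p,q]. For instance
  ∂[2,3,4] = [3,4] − [2,4] + [2,3],
  ∂[1,2,4] = [2,4] − [1,4] + [1,2].
The 6×4 boundary matrix has rank 3 and Smith normal form diag(1,1,1).

Now H_k = ker ∂_k / im ∂_{k+1}, so:

  H_0: rank C_0 − rank ∂_1 = 4 − 3 = 1, and the invariant factors of ∂_1 are all 1, so H_0 ≅ Z.
  H_1: rank ker ∂_1 − rank ∂_2 = (6 − 3) − 3 = 0, and the invariant factors of ∂_2 are all 1, so H_1 ≅ 0.
  H_2: rank ker ∂_2 − rank ∂_3 = (4 − 3) − 0 = 1, and there is no ∂_3, so H_2 ≅ Z.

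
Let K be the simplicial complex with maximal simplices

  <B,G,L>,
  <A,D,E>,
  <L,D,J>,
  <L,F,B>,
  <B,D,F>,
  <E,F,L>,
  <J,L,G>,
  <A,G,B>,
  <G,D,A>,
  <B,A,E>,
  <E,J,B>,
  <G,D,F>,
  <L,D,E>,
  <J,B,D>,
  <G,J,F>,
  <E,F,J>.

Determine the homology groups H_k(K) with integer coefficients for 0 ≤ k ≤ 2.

K has 8 vertices, 24 edges, 16 triangles.
rank ∂_0 = 0, rank ∂_1 = 7 ⇒ b_0 = 8 − 0 − 7 = 1; all invariant factors of ∂_1 are 1 so no torsion. So H_0 = Z.
rank ∂_1 = 7, rank ∂_2 = 15 ⇒ b_1 = 24 − 7 − 15 = 2; all invariant factors of ∂_2 are 1 so no torsion. So H_1 = Z^2.
rank ∂_2 = 15, rank ∂_3 = 0 ⇒ b_2 = 16 − 15 − 0 = 1. So H_2 = Z.

H_0 ≅ Z,  H_1 ≅ Z^2,  H_2 ≅ Z.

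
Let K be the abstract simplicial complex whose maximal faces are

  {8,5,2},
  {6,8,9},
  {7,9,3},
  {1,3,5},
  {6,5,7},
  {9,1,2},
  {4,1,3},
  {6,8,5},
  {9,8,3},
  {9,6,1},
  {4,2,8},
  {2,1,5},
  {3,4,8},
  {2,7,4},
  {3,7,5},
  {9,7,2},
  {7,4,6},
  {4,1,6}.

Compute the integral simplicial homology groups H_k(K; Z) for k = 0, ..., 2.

Order the vertices as 1 < 2 < 3 < 4 < 5 < 6 < 7 < 8 < 9. Listing each simplex with vertices in this order, K has dimension 2 with simplices:

  0-simplices (9): [1], [2], [3], [4], [5], [6], [7], [8], [9]
  1-simplices (27): (27 of them)
  2-simplices (18): [1,2,5], [1,2,9], [1,3,4], [1,3,5], [1,4,6], [1,6,9], [2,4,7], [2,4,8], [2,5,8], [2,7,9], [3,4,8], [3,5,7], [3,7,9], [3,8,9], [4,6,7], [5,6,7], [5,6,8], [6,8,9]

so the chain groups are C_0 ≅ Z^9, C_1 ≅ Z^27, C_2 ≅ Z^18.

∂_1: C_1 → C_0 maps an edge to its endpoints' difference, ∂[p,q] = q − p. For instance
  ∂[2,9] = [9] − [2].
As a 9×27 matrix over Z this has rank 8, with invariant factors (1,1,1,1,1,1,1,1).

Boundary ∂_2: C_2 → C_1 sends each 2-simplex [p,q,r] to [q,r] − [p,r] + [p,q]. For instance
  ∂[2,4,8] = [4,8] − [2,8] + [2,4],
  ∂[1,2,5] = [2,5] − [1,5] + [1,2].
This gives a 27×18 integer matrix of rank 17; reducing to Smith normal form yields diagonal entries (1,1,1,1,1,1,1,1,1,1,1,1,1,1,1,1,1).

Reading off H_k = ker ∂_k / im ∂_{k+1}:

  H_0: rank C_0 − rank ∂_1 = 9 − 8 = 1, and the invariant factors of ∂_1 are all 1, so H_0 = Z.
  H_1: rank ker ∂_1 − rank ∂_2 = (27 − 8) − 17 = 2, and the invariant factors of ∂_2 are all 1, so H_1 = Z^2.
  H_2: rank ker ∂_2 − rank ∂_3 = (18 − 17) − 0 = 1, and there is no ∂_3, so H_2 = Z.

H_0 = Z,  H_1 = Z^2,  H_2 = Z.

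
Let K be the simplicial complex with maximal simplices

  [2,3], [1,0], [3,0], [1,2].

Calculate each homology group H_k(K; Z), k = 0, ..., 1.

K has 4 vertices, 4 edges.
rank ∂_0 = 0, rank ∂_1 = 3 ⇒ b_0 = 4 − 0 − 3 = 1; all invariant factors of ∂_1 are 1 so no torsion. So H_0 ≅ Z.
rank ∂_1 = 3, rank ∂_2 = 0 ⇒ b_1 = 4 − 3 − 0 = 1. So H_1 ≅ Z.

H_0 ≅ Z,  H_1 ≅ Z.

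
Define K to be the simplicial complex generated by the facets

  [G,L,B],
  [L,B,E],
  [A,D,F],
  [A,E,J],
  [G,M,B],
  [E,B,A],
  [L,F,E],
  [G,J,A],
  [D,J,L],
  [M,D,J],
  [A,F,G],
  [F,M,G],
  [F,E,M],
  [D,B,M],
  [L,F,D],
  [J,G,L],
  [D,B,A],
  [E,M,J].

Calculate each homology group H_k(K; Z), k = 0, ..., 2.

K has 9 vertices, 27 edges, 18 triangles.
rank ∂_0 = 0, rank ∂_1 = 8 ⇒ b_0 = 9 − 0 − 8 = 1; all invariant factors of ∂_1 are 1 so no torsion. So H_0 = Z.
rank ∂_1 = 8, rank ∂_2 = 17 ⇒ b_1 = 27 − 8 − 17 = 2; all invariant factors of ∂_2 are 1 so no torsion. So H_1 = Z^2.
rank ∂_2 = 17, rank ∂_3 = 0 ⇒ b_2 = 18 − 17 − 0 = 1. So H_2 = Z.

H_0 = Z,  H_1 = Z^2,  H_2 = Z.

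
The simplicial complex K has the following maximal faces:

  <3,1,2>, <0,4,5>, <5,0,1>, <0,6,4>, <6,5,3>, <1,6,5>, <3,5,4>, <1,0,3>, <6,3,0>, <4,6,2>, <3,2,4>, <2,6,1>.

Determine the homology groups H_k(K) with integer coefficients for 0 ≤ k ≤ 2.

We work with the vertex ordering 0 < 1 < 2 < 3 < 4 < 5 < 6. The simplices of K, each written with vertices in increasing order, are:

  0-simplices (7): [0], [1], [2], [3], [4], [5], [6]
  1-simplices (18): [0,1], [0,3], [0,4], [0,5], [0,6], [1,2], [1,3], [1,5], [1,6], [2,3], [2,4], [2,6], [3,4], [3,5], [3,6], [4,5], [4,6], [5,6]
  2-simplices (12): [0,1,3], [0,1,5], [0,3,6], [0,4,5], [0,4,6], [1,2,3], [1,2,6], [1,5,6], [2,3,4], [2,4,6], [3,4,5], [3,5,6]

so the chain groups are C_0 ≅ Z^7, C_1 ≅ Z^18, C_2 ≅ Z^12.

∂_1: C_1 → C_0 is given by ∂[p,q] = [q] − [p].
The 7×18 boundary matrix has rank 6 and Smith normal form diag(1,1,1,1,1,1).

∂_2: C_2 → C_1 acts by ∂[p,q,r] = [q,r] − [p,r] + [p,q]. For instance
  ∂[0,3,6] = [3,6] − [0,6] + [0,3],
  ∂[3,4,5] = [4,5] − [3,5] + [3,4].
The resulting 18×12 matrix has rank 12, and its Smith normal form has invariant factors (1,1,1,1,1,1,1,1,1,1,1,2).

From H_k ≅ ker(∂_k) / im(∂_{k+1}) we obtain:

  H_0: rank C_0 − rank ∂_1 = 7 − 6 = 1, and the invariant factors of ∂_1 are all 1, so H_0 = Z.
  H_1: rank ker ∂_1 − rank ∂_2 = (18 − 6) − 12 = 0, and ∂_2 has invariant factor 2 > 1, so H_1 = Z_2.
  H_2: rank ker ∂_2 − rank ∂_3 = (12 − 12) − 0 = 0, and there is no ∂_3, so H_2 = 0.

As a check, the Euler characteristic is 7 − 18 + 12 = 1, which agrees with 1 − 0 + 0 = 1.

H_0 ≅ Z,  H_1 ≅ Z_2,  H_2 = 0.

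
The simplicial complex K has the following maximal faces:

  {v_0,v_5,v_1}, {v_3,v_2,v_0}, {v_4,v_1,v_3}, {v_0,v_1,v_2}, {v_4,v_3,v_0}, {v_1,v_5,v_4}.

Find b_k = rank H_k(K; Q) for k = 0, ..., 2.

Order the vertices as v_0 < v_1 < v_2 < v_3 < v_4 < v_5. Listing each simplex with vertices in this order, K has dimension 2 with simplices:

  0-simplices (6): [v_0], [v_1], [v_2], [v_3], [v_4], [v_5]
  1-simplices (12): [v_0,v_1], [v_0,v_2], [v_0,v_3], [v_0,v_4], [v_0,v_5], [v_1,v_2], [v_1,v_3], [v_1,v_4], [v_1,v_5], [v_2,v_3], [v_3,v_4], [v_4,v_5]
  2-simplices (6): [v_0,v_1,v_2], [v_0,v_1,v_5], [v_0,v_2,v_3], [v_0,v_3,v_4], [v_1,v_3,v_4], [v_1,v_4,v_5]

Hence C_0 ≅ Z^6, C_1 ≅ Z^12, C_2 ≅ Z^6.

∂_1: C_1 → C_0 maps an edge to its endpoints' difference, ∂[p,q] = q − p. For instance
  ∂[v_0,v_2] = [v_2] − [v_0].
The resulting 6×12 matrix has rank 5, and its Smith normal form has invariant factors (1,1,1,1,1).

∂_2: C_2 → C_1 maps a triangle to the signed sum of its edges. For instance
  ∂[v_0,v_1,v_2] = [v_1,v_2] − [v_0,v_2] + [v_0,v_1],
  ∂[v_0,v_1,v_5] = [v_1,v_5] − [v_0,v_5] + [v_0,v_1].
The 12×6 boundary matrix has rank 6 and Smith normal form diag(1,1,1,1,1,1).

Computing H_k = (kernel of ∂_k) / (image of ∂_{k+1}):

  H_0: rank C_0 − rank ∂_1 = 6 − 5 = 1, and the invariant factors of ∂_1 are all 1, so H_0 = Z.
  H_1: rank ker ∂_1 − rank ∂_2 = (12 − 5) − 6 = 1, and the invariant factors of ∂_2 are all 1, so H_1 = Z.
  H_2: rank ker ∂_2 − rank ∂_3 = (6 − 6) − 0 = 0, and there is no ∂_3, so H_2 = 0.

As a check, the Euler characteristic is 6 − 12 + 6 = 0, which agrees with 1 − 1 + 0 = 0.

Hence the Betti numbers are b_0 = 1, b_1 = 1, b_2 = 0.

b_0 = 1, b_1 = 1, b_2 = 0.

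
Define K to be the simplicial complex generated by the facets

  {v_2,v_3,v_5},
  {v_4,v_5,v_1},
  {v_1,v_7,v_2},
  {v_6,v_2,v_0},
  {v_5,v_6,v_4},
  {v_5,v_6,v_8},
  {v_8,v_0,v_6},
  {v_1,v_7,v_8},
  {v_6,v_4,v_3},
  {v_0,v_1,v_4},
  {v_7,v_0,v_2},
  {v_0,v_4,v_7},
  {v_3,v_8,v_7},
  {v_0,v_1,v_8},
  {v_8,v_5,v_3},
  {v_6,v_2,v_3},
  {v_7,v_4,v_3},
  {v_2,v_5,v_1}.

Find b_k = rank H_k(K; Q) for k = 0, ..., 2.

Order the vertices as v_0 < v_1 < v_2 < v_3 < v_4 < v_5 < v_6 < v_7 < v_8. Listing each simplex with vertices in this order, K has dimension 2 with simplices:

  0-simplices (9): [v_0], [v_1], [v_2], [v_3], [v_4], [v_5], [v_6], [v_7], [v_8]
  1-simplices (27): (27 of them)
  2-simplices (18): (18 of them)

giving chain groups C_0 ≅ Z^9, C_1 ≅ Z^27, C_2 ≅ Z^18.

The boundary map ∂_1: C_1 → C_0 maps an edge to its endpoints' difference, ∂[p,q] = q − p. For instance
  ∂[v_4,v_7] = [v_7] − [v_4].
The 9×27 boundary matrix has rank 8 and Smith normal form diag(1,1,1,1,1,1,1,1).

The boundary map ∂_2: C_2 → C_1 acts by ∂[p,q,r] = [q,r] − [p,r] + [p,q]. For instance
  ∂[v_3,v_4,v_7] = [v_4,v_7] − [v_3,v_7] + [v_3,v_4],
  ∂[v_1,v_2,v_7] = [v_2,v_7] − [v_1,v_7] + [v_1,v_2].
The 27×18 boundary matrix has rank 18 and Smith normal form diag(1,1,1,1,1,1,1,1,1,1,1,1,1,1,1,1,1,2).

Reading off H_k = ker ∂_k / im ∂_{k+1}:

  H_0: rank C_0 − rank ∂_1 = 9 − 8 = 1, and the invariant factors of ∂_1 are all 1, so H_0 ≅ Z.
  H_1: rank ker ∂_1 − rank ∂_2 = (27 − 8) − 18 = 1, and ∂_2 has invariant factor 2 > 1, so H_1 ≅ Z ⊕ Z/2Z.
  H_2: rank ker ∂_2 − rank ∂_3 = (18 − 18) − 0 = 0, and there is no ∂_3, so H_2 ≅ 0.

(K is a triangulation of the Klein bottle.)

Hence the Betti numbers are b_0 = 1, b_1 = 1, b_2 = 0.

b_0 = 1, b_1 = 1, b_2 = 0.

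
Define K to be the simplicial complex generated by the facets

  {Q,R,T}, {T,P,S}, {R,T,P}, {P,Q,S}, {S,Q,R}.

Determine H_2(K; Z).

Order the vertices as P < Q < R < S < T. Listing each simplex with vertices in this order, K has dimension 2 with simplices:

  0-simplices (5): P, Q, R, S, T
  1-simplices (10): PQ, PR, PS, PT, QR, QS, QT, RS, RT, ST
  2-simplices (5): PQS, PRT, PST, QRS, QRT

Hence C_0 ≅ Z^5, C_1 ≅ Z^10, C_2 ≅ Z^5.

The boundary map ∂_1: C_1 → C_0 is given by ∂[p,q] = [q] − [p]. For instance
  ∂PQ = Q − P.
This gives a 5×10 integer matrix of rank 4; reducing to Smith normal form yields diagonal entries (1,1,1,1).

The boundary map ∂_2: C_2 → C_1 sends each 2-simplex [p,q,r] to [q,r] − [p,r] + [p,q]. For instance
  ∂PRT = RT − PT + PR,
  ∂PST = ST − PT + PS.
As a 10×5 matrix over Z this has rank 5, with invariant factors (1,1,1,1,1).

Reading off H_k = ker ∂_k / im ∂_{k+1}:

  H_2: rank ker ∂_2 − rank ∂_3 = (5 − 5) − 0 = 0, and there is no ∂_3, so H_2 ≅ 0.

H_2 = 0.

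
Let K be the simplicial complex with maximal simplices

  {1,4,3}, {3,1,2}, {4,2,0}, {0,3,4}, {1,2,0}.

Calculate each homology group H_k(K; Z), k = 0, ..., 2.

H_0 = Z,  H_1 = Z,  H_2 = 0.

K has 5 vertices, 10 edges, 5 triangles.
rank ∂_0 = 0, rank ∂_1 = 4 ⇒ b_0 = 5 − 0 − 4 = 1; all invariant factors of ∂_1 are 1 so no torsion. So H_0 = Z.
rank ∂_1 = 4, rank ∂_2 = 5 ⇒ b_1 = 10 − 4 − 5 = 1; all invariant factors of ∂_2 are 1 so no torsion. So H_1 = Z.
rank ∂_2 = 5, rank ∂_3 = 0 ⇒ b_2 = 5 − 5 − 0 = 0. So H_2 = 0.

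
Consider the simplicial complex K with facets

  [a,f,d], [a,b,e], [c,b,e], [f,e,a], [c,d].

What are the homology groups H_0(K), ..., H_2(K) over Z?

K has 6 vertices, 10 edges, 4 triangles.
rank ∂_0 = 0, rank ∂_1 = 5 ⇒ b_0 = 6 − 0 − 5 = 1; all invariant factors of ∂_1 are 1 so no torsion. So H_0 = Z.
rank ∂_1 = 5, rank ∂_2 = 4 ⇒ b_1 = 10 − 5 − 4 = 1; all invariant factors of ∂_2 are 1 so no torsion. So H_1 = Z.
rank ∂_2 = 4, rank ∂_3 = 0 ⇒ b_2 = 4 − 4 − 0 = 0. So H_2 = 0.

H_0 = Z,  H_1 = Z,  H_2 = 0.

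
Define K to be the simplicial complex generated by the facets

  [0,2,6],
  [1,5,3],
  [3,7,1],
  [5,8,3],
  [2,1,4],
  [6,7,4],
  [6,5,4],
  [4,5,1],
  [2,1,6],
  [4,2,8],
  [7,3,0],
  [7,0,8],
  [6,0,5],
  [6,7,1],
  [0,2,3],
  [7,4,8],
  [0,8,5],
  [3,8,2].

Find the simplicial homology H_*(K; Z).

Take the total order 0 < 1 < 2 < 3 < 4 < 5 < 6 < 7 < 8 on the vertex set. Then K (dimension 2) consists of the simplices:

  0-simplices (9): [0], [1], [2], [3], [4], [5], [6], [7], [8]
  1-simplices (27): (27 of them)
  2-simplices (18): [0,2,3], [0,2,6], [0,3,7], [0,5,6], [0,5,8], [0,7,8], [1,2,4], [1,2,6], [1,3,5], [1,3,7], [1,4,5], [1,6,7], [2,3,8], [2,4,8], [3,5,8], [4,5,6], [4,6,7], [4,7,8]

so the chain groups are C_0 ≅ Z^9, C_1 ≅ Z^27, C_2 ≅ Z^18.

Boundary ∂_1: C_1 → C_0 is given by ∂[p,q] = [q] − [p].
This gives a 9×27 integer matrix of rank 8; reducing to Smith normal form yields diagonal entries (1,1,1,1,1,1,1,1).

Boundary ∂_2: C_2 → C_1 acts by ∂[p,q,r] = [q,r] − [p,r] + [p,q]. For instance
  ∂[4,7,8] = [7,8] − [4,8] + [4,7],
  ∂[4,5,6] = [5,6] − [4,6] + [4,5].
The resulting 27×18 matrix has rank 18, and its Smith normal form has invariant factors (1,1,1,1,1,1,1,1,1,1,1,1,1,1,1,1,1,2).

Reading off H_k = ker ∂_k / im ∂_{k+1}:

  H_0: rank C_0 − rank ∂_1 = 9 − 8 = 1, and the invariant factors of ∂_1 are all 1, so H_0 ≅ Z.
  H_1: rank ker ∂_1 − rank ∂_2 = (27 − 8) − 18 = 1, and ∂_2 has invariant factor 2 > 1, so H_1 ≅ Z ⊕ Z/2Z.
  H_2: rank ker ∂_2 − rank ∂_3 = (18 − 18) − 0 = 0, and there is no ∂_3, so H_2 ≅ 0.

H_0 = Z,  H_1 = Z ⊕ Z/2Z,  H_2 = 0.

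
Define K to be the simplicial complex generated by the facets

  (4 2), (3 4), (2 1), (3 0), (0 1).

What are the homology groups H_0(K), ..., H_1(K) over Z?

H_0 ≅ Z,  H_1 ≅ Z.

Order the vertices as 0 < 1 < 2 < 3 < 4. Listing each simplex with vertices in this order, K has dimension 1 with simplices:

  0-simplices (5): [0], [1], [2], [3], [4]
  1-simplices (5): [0,1], [0,3], [1,2], [2,4], [3,4]

so the chain groups are C_0 ≅ Z^5, C_1 ≅ Z^5.

The boundary map ∂_1: C_1 → C_0 is given by ∂[p,q] = [q] − [p]. For instance
  ∂[1,2] = [2] − [1].
As a 5×5 matrix over Z this has rank 4, with invariant factors (1,1,1,1).

Computing H_k = (kernel of ∂_k) / (image of ∂_{k+1}):

  H_0: rank C_0 − rank ∂_1 = 5 − 4 = 1, and the invariant factors of ∂_1 are all 1, so H_0 ≅ Z.
  H_1: rank ker ∂_1 − rank ∂_2 = (5 − 4) − 0 = 1, and there is no ∂_2, so H_1 ≅ Z.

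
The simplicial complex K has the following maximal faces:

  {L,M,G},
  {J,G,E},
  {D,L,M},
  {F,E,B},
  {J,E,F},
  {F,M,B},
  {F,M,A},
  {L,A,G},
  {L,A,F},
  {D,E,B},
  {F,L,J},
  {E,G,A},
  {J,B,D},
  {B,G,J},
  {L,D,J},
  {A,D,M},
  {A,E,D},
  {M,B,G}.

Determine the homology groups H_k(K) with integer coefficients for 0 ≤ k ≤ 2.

We work with the vertex ordering A < B < D < E < F < G < J < L < M. The simplices of K, each written with vertices in increasing order, are:

  0-simplices (9): A, B, D, E, F, G, J, L, M
  1-simplices (27): AD, AE, AF, AG, AL, AM, BD, BE, BF, BG, BJ, BM, DE, DJ, DL, DM, EF, EG, EJ, FJ, FL, FM, GJ, GL, GM, JL, LM
  2-simplices (18): ADE, ADM, AEG, AFL, AFM, AGL, BDE, BDJ, BEF, BFM, BGJ, BGM, DJL, DLM, EFJ, EGJ, FJL, GLM

so the chain groups are C_0 ≅ Z^9, C_1 ≅ Z^27, C_2 ≅ Z^18.

Boundary ∂_1: C_1 → C_0 sends each edge [p,q] (with p < q) to q − p. For instance
  ∂EF = F − E.
This gives a 9×27 integer matrix of rank 8; reducing to Smith normal form yields diagonal entries (1,1,1,1,1,1,1,1).

Boundary ∂_2: C_2 → C_1 acts by ∂[p,q,r] = [q,r] − [p,r] + [p,q]. For instance
  ∂EGJ = GJ − EJ + EG,
  ∂BFM = FM − BM + BF.
As a 27×18 matrix over Z this has rank 18, with invariant factors (1,1,1,1,1,1,1,1,1,1,1,1,1,1,1,1,1,2).

Computing H_k = (kernel of ∂_k) / (image of ∂_{k+1}):

  H_0: rank C_0 − rank ∂_1 = 9 − 8 = 1, and the invariant factors of ∂_1 are all 1, so H_0 ≅ Z.
  H_1: rank ker ∂_1 − rank ∂_2 = (27 − 8) − 18 = 1, and ∂_2 has invariant factor 2 > 1, so H_1 ≅ Z ⊕ Z/2Z.
  H_2: rank ker ∂_2 − rank ∂_3 = (18 − 18) − 0 = 0, and there is no ∂_3, so H_2 ≅ 0.

As a check, the Euler characteristic is 9 − 27 + 18 = 0, which agrees with 1 − 1 + 0 = 0.

H_0 = Z,  H_1 = Z ⊕ Z/2Z,  H_2 = 0.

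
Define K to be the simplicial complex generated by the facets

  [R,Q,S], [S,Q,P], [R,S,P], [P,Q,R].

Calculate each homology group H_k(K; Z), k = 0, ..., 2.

H_0 = Z,  H_1 = 0,  H_2 = Z.

We work with the vertex ordering P < Q < R < S. The simplices of K, each written with vertices in increasing order, are:

  0-simplices (4): P, Q, R, S
  1-simplices (6): PQ, PR, PS, QR, QS, RS
  2-simplices (4): PQR, PQS, PRS, QRS

so the chain groups are C_0 ≅ Z^4, C_1 ≅ Z^6, C_2 ≅ Z^4.

The boundary map ∂_1: C_1 → C_0 is given by ∂[p,q] = [q] − [p]. For instance
  ∂PQ = Q − P.
This gives a 4×6 integer matrix of rank 3; reducing to Smith normal form yields diagonal entries (1,1,1).

∂_2: C_2 → C_1 sends each 2-simplex [p,q,r] to [q,r] − [p,r] + [p,q]. For instance
  ∂QRS = RS − QS + QR,
  ∂PRS = RS − PS + PR.
The 6×4 boundary matrix has rank 3 and Smith normal form diag(1,1,1).

From H_k ≅ ker(∂_k) / im(∂_{k+1}) we obtain:

  H_0: rank C_0 − rank ∂_1 = 4 − 3 = 1, and the invariant factors of ∂_1 are all 1, so H_0 = Z.
  H_1: rank ker ∂_1 − rank ∂_2 = (6 − 3) − 3 = 0, and the invariant factors of ∂_2 are all 1, so H_1 = 0.
  H_2: rank ker ∂_2 − rank ∂_3 = (4 − 3) − 0 = 1, and there is no ∂_3, so H_2 = Z.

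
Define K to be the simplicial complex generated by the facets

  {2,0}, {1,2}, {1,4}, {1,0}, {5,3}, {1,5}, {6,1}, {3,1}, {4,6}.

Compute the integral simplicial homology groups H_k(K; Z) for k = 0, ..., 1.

Order the vertices as 0 < 1 < 2 < 3 < 4 < 5 < 6. Listing each simplex with vertices in this order, K has dimension 1 with simplices:

  0-simplices (7): [0], [1], [2], [3], [4], [5], [6]
  1-simplices (9): [0,1], [0,2], [1,2], [1,3], [1,4], [1,5], [1,6], [3,5], [4,6]

Hence C_0 ≅ Z^7, C_1 ≅ Z^9.

Boundary ∂_1: C_1 → C_0 maps an edge to its endpoints' difference, ∂[p,q] = q − p. For instance
  ∂[3,5] = [5] − [3].
As a 7×9 matrix over Z this has rank 6, with invariant factors (1,1,1,1,1,1).

Computing H_k = (kernel of ∂_k) / (image of ∂_{k+1}):

  H_0: rank C_0 − rank ∂_1 = 7 − 6 = 1, and the invariant factors of ∂_1 are all 1, so H_0 = Z.
  H_1: rank ker ∂_1 − rank ∂_2 = (9 − 6) − 0 = 3, and there is no ∂_2, so H_1 = Z^3.

As a check, the Euler characteristic is 7 − 9 = -2, which agrees with 1 − 3 = -2.

H_0 ≅ Z,  H_1 ≅ Z^3.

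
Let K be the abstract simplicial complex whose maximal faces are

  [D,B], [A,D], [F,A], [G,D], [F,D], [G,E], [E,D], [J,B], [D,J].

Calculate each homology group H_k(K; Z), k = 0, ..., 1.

Take the total order A < B < D < E < F < G < J on the vertex set. Then K (dimension 1) consists of the simplices:

  0-simplices (7): A, B, D, E, F, G, J
  1-simplices (9): AD, AF, BD, BJ, DE, DF, DG, DJ, EG

giving chain groups C_0 ≅ Z^7, C_1 ≅ Z^9.

∂_1: C_1 → C_0 sends each edge [p,q] (with p < q) to q − p. For instance
  ∂EG = G − E.
The 7×9 boundary matrix has rank 6 and Smith normal form diag(1,1,1,1,1,1).

Computing H_k = (kernel of ∂_k) / (image of ∂_{k+1}):

  H_0: rank C_0 − rank ∂_1 = 7 − 6 = 1, and the invariant factors of ∂_1 are all 1, so H_0 = Z.
  H_1: rank ker ∂_1 − rank ∂_2 = (9 − 6) − 0 = 3, and there is no ∂_2, so H_1 = Z^3.

(K is a triangulation of a wedge of 3 circles.)

H_0 = Z,  H_1 = Z^3.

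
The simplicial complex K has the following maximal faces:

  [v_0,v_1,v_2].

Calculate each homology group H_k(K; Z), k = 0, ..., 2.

Order the vertices as v_0 < v_1 < v_2. Listing each simplex with vertices in this order, K has dimension 2 with simplices:

  0-simplices (3): [v_0], [v_1], [v_2]
  1-simplices (3): [v_0,v_1], [v_0,v_2], [v_1,v_2]
  2-simplices (1): [v_0,v_1,v_2]

so the chain groups are C_0 ≅ Z^3, C_1 ≅ Z^3, C_2 ≅ Z^1.

∂_1: C_1 → C_0 sends each edge [p,q] (with p < q) to q − p. For instance
  ∂[v_0,v_2] = [v_2] − [v_0].
The resulting 3×3 matrix has rank 2, and its Smith normal form has invariant factors (1,1).

∂_2: C_2 → C_1 maps a triangle to the signed sum of its edges. For instance
  ∂[v_0,v_1,v_2] = [v_1,v_2] − [v_0,v_2] + [v_0,v_1].
This gives a 3×1 integer matrix of rank 1; reducing to Smith normal form yields diagonal entries (1).

Now H_k = ker ∂_k / im ∂_{k+1}, so:

  H_0: rank C_0 − rank ∂_1 = 3 − 2 = 1, and the invariant factors of ∂_1 are all 1, so H_0 = Z.
  H_1: rank ker ∂_1 − rank ∂_2 = (3 − 2) − 1 = 0, and the invariant factors of ∂_2 are all 1, so H_1 = 0.
  H_2: rank ker ∂_2 − rank ∂_3 = (1 − 1) − 0 = 0, and there is no ∂_3, so H_2 = 0.

H_0 = Z,  H_1 = 0,  H_2 = 0.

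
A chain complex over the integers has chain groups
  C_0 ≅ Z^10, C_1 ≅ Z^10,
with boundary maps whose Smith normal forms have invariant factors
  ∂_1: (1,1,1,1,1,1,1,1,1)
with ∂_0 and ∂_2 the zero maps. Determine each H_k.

H_0 ≅ Z,  H_1 ≅ Z.

H_0: b_0 = 10 − 0 − 9 = 1; torsion from ∂_1 factors > 1: none. So H_0 ≅ Z.
H_1: b_1 = 10 − 9 − 0 = 1; torsion from ∂_2 factors > 1: none. So H_1 ≅ Z.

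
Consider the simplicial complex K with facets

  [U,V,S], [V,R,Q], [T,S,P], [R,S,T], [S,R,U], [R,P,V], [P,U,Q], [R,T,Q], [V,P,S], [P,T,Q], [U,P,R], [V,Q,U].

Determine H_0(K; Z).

We work with the vertex ordering P < Q < R < S < T < U < V. The simplices of K, each written with vertices in increasing order, are:

  0-simplices (7): P, Q, R, S, T, U, V
  1-simplices (18): PQ, PR, PS, PT, PU, PV, QR, QT, QU, QV, RS, RT, RU, RV, ST, SU, SV, UV
  2-simplices (12): PQT, PQU, PRU, PRV, PST, PSV, QRT, QRV, QUV, RST, RSU, SUV

so the chain groups are C_0 ≅ Z^7, C_1 ≅ Z^18, C_2 ≅ Z^12.

Boundary ∂_1: C_1 → C_0 sends each edge [p,q] (with p < q) to q − p. For instance
  ∂RV = V − R.
The resulting 7×18 matrix has rank 6, and its Smith normal form has invariant factors (1,1,1,1,1,1).

∂_2: C_2 → C_1 acts by ∂[p,q,r] = [q,r] − [p,r] + [p,q]. For instance
  ∂PST = ST − PT + PS,
  ∂PRV = RV − PV + PR.
The 18×12 boundary matrix has rank 12 and Smith normal form diag(1,1,1,1,1,1,1,1,1,1,1,2).

Computing H_k = (kernel of ∂_k) / (image of ∂_{k+1}):

  H_0: rank C_0 − rank ∂_1 = 7 − 6 = 1, and the invariant factors of ∂_1 are all 1, so H_0 = Z.

H_0 = Z.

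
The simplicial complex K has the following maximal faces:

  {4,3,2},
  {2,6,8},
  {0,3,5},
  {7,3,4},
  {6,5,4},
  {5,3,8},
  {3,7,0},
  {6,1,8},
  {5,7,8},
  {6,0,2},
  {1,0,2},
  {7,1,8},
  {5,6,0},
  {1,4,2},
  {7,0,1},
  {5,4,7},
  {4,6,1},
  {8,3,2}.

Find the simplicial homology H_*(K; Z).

H_0 ≅ Z,  H_1 ≅ Z ⊕ Z/2,  H_2 = 0.

K has 9 vertices, 27 edges, 18 triangles.
rank ∂_0 = 0, rank ∂_1 = 8 ⇒ b_0 = 9 − 0 − 8 = 1; all invariant factors of ∂_1 are 1 so no torsion. So H_0 = Z.
rank ∂_1 = 8, rank ∂_2 = 18 ⇒ b_1 = 27 − 8 − 18 = 1; ∂_2 has invariant factor(s) [2] giving torsion. So H_1 = Z ⊕ Z/2.
rank ∂_2 = 18, rank ∂_3 = 0 ⇒ b_2 = 18 − 18 − 0 = 0. So H_2 = 0.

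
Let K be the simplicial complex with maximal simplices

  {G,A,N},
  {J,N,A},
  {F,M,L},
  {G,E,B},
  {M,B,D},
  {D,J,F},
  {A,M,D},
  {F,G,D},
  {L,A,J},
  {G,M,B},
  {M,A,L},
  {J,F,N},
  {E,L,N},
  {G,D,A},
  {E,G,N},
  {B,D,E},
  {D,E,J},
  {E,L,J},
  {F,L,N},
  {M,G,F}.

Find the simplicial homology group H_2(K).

Take the total order A < B < D < E < F < G < J < L < M < N on the vertex set. Then K (dimension 2) consists of the simplices:

  0-simplices (10): A, B, D, E, F, G, J, L, M, N
  1-simplices (30): AD, AG, AJ, AL, AM, AN, BD, BE, BG, BM, DE, DF, DG, DJ, DM, EG, EJ, EL, EN, FG, FJ, FL, FM, FN, GM, GN, JL, JN, LM, LN
  2-simplices (20): ADG, ADM, AGN, AJL, AJN, ALM, BDE, BDM, BEG, BGM, DEJ, DFG, DFJ, EGN, EJL, ELN, FGM, FJN, FLM, FLN

giving chain groups C_0 ≅ Z^10, C_1 ≅ Z^30, C_2 ≅ Z^20.

∂_1: C_1 → C_0 maps an edge to its endpoints' difference, ∂[p,q] = q − p.
The 10×30 boundary matrix has rank 9 and Smith normal form diag(1,1,1,1,1,1,1,1,1).

∂_2: C_2 → C_1 acts by ∂[p,q,r] = [q,r] − [p,r] + [p,q]. For instance
  ∂BGM = GM − BM + BG,
  ∂BEG = EG − BG + BE.
The 30×20 boundary matrix has rank 20 and Smith normal form diag(1,1,1,1,1,1,1,1,1,1,1,1,1,1,1,1,1,1,1,2).

Now H_k = ker ∂_k / im ∂_{k+1}, so:

  H_2: rank ker ∂_2 − rank ∂_3 = (20 − 20) − 0 = 0, and there is no ∂_3, so H_2 ≅ 0.

H_2 ≅ 0.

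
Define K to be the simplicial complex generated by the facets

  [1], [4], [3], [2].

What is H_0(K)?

H_0 ≅ Z^4.

Fix the vertex order 1 < 2 < 3 < 4 and write every simplex with vertices in increasing order. Then dim K = 0 and the simplices of K are:

  0-simplices (4): [1], [2], [3], [4]

giving chain groups C_0 ≅ Z^4.

From H_k ≅ ker(∂_k) / im(∂_{k+1}) we obtain:

  H_0: rank C_0 − rank ∂_1 = 4 − 0 = 4, and there is no ∂_1, so H_0 ≅ Z^4.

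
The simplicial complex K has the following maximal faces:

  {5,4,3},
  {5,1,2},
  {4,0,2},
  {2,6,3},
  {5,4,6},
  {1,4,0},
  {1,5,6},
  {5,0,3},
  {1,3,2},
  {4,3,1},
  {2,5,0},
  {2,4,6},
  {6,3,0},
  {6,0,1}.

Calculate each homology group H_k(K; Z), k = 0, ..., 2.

H_0 = Z,  H_1 = Z^2,  H_2 = Z.

K has 7 vertices, 21 edges, 14 triangles.
rank ∂_0 = 0, rank ∂_1 = 6 ⇒ b_0 = 7 − 0 − 6 = 1; all invariant factors of ∂_1 are 1 so no torsion. So H_0 = Z.
rank ∂_1 = 6, rank ∂_2 = 13 ⇒ b_1 = 21 − 6 − 13 = 2; all invariant factors of ∂_2 are 1 so no torsion. So H_1 = Z^2.
rank ∂_2 = 13, rank ∂_3 = 0 ⇒ b_2 = 14 − 13 − 0 = 1. So H_2 = Z.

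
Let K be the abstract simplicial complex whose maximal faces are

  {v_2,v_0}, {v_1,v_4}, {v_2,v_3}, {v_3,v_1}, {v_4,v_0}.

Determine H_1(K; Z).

Take the total order v_0 < v_1 < v_2 < v_3 < v_4 on the vertex set. Then K (dimension 1) consists of the simplices:

  0-simplices (5): [v_0], [v_1], [v_2], [v_3], [v_4]
  1-simplices (5): [v_0,v_2], [v_0,v_4], [v_1,v_3], [v_1,v_4], [v_2,v_3]

Hence C_0 ≅ Z^5, C_1 ≅ Z^5.

The boundary map ∂_1: C_1 → C_0 sends each edge [p,q] (with p < q) to q − p.
This gives a 5×5 integer matrix of rank 4; reducing to Smith normal form yields diagonal entries (1,1,1,1).

Now H_k = ker ∂_k / im ∂_{k+1}, so:

  H_1: rank ker ∂_1 − rank ∂_2 = (5 − 4) − 0 = 1, and there is no ∂_2, so H_1 ≅ Z.

H_1 ≅ Z.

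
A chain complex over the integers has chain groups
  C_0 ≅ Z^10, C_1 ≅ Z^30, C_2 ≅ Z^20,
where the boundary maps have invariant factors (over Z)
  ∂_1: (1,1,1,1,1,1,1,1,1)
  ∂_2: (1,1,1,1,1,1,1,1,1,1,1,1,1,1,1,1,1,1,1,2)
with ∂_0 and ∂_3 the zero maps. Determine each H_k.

H_0 ≅ Z,  H_1 ≅ Z ⊕ Z/2,  H_2 = 0.

H_0: b_0 = 10 − 0 − 9 = 1; torsion from ∂_1 factors > 1: none. So H_0 ≅ Z.
H_1: b_1 = 30 − 9 − 20 = 1; torsion from ∂_2 factors > 1: [2]. So H_1 ≅ Z ⊕ Z/2.
H_2: b_2 = 20 − 20 − 0 = 0; torsion from ∂_3 factors > 1: none. So H_2 ≅ 0.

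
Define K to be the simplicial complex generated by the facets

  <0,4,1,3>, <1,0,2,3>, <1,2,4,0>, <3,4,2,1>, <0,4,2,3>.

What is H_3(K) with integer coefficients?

H_3 ≅ Z.

K has 5 vertices, 10 edges, 10 triangles, 5 3-simplices.
rank ∂_3 = 4, rank ∂_4 = 0 ⇒ b_3 = 5 − 4 − 0 = 1. So H_3 = Z.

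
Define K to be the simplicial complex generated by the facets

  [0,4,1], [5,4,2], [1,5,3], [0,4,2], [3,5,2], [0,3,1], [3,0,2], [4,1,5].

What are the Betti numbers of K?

b_0 = 1, b_1 = 0, b_2 = 1.

Order the vertices as 0 < 1 < 2 < 3 < 4 < 5. Listing each simplex with vertices in this order, K has dimension 2 with simplices:

  0-simplices (6): [0], [1], [2], [3], [4], [5]
  1-simplices (12): [0,1], [0,2], [0,3], [0,4], [1,3], [1,4], [1,5], [2,3], [2,4], [2,5], [3,5], [4,5]
  2-simplices (8): [0,1,3], [0,1,4], [0,2,3], [0,2,4], [1,3,5], [1,4,5], [2,3,5], [2,4,5]

so the chain groups are C_0 ≅ Z^6, C_1 ≅ Z^12, C_2 ≅ Z^8.

∂_1: C_1 → C_0 sends each edge [p,q] (with p < q) to q − p. For instance
  ∂[1,5] = [5] − [1].
The 6×12 boundary matrix has rank 5 and Smith normal form diag(1,1,1,1,1).

The boundary map ∂_2: C_2 → C_1 sends each 2-simplex [p,q,r] to [q,r] − [p,r] + [p,q]. For instance
  ∂[1,4,5] = [4,5] − [1,5] + [1,4],
  ∂[2,3,5] = [3,5] − [2,5] + [2,3].
This gives a 12×8 integer matrix of rank 7; reducing to Smith normal form yields diagonal entries (1,1,1,1,1,1,1).

Now H_k = ker ∂_k / im ∂_{k+1}, so:

  H_0: rank C_0 − rank ∂_1 = 6 − 5 = 1, and the invariant factors of ∂_1 are all 1, so H_0 ≅ Z.
  H_1: rank ker ∂_1 − rank ∂_2 = (12 − 5) − 7 = 0, and the invariant factors of ∂_2 are all 1, so H_1 ≅ 0.
  H_2: rank ker ∂_2 − rank ∂_3 = (8 − 7) − 0 = 1, and there is no ∂_3, so H_2 ≅ Z.

As a check, the Euler characteristic is 6 − 12 + 8 = 2, which agrees with 1 − 0 + 1 = 2.

Hence the Betti numbers are b_0 = 1, b_1 = 0, b_2 = 1.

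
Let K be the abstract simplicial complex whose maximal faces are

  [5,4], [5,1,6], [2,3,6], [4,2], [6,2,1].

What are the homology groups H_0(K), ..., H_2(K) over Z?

Order the vertices as 1 < 2 < 3 < 4 < 5 < 6. Listing each simplex with vertices in this order, K has dimension 2 with simplices:

  0-simplices (6): [1], [2], [3], [4], [5], [6]
  1-simplices (9): [1,2], [1,5], [1,6], [2,3], [2,4], [2,6], [3,6], [4,5], [5,6]
  2-simplices (3): [1,2,6], [1,5,6], [2,3,6]

so the chain groups are C_0 ≅ Z^6, C_1 ≅ Z^9, C_2 ≅ Z^3.

∂_1: C_1 → C_0 sends each edge [p,q] (with p < q) to q − p. For instance
  ∂[2,4] = [4] − [2].
As a 6×9 matrix over Z this has rank 5, with invariant factors (1,1,1,1,1).

Boundary ∂_2: C_2 → C_1 maps a triangle to the signed sum of its edges. For instance
  ∂[1,2,6] = [2,6] − [1,6] + [1,2],
  ∂[2,3,6] = [3,6] − [2,6] + [2,3].
This gives a 9×3 integer matrix of rank 3; reducing to Smith normal form yields diagonal entries (1,1,1).

Reading off H_k = ker ∂_k / im ∂_{k+1}:

  H_0: rank C_0 − rank ∂_1 = 6 − 5 = 1, and the invariant factors of ∂_1 are all 1, so H_0 = Z.
  H_1: rank ker ∂_1 − rank ∂_2 = (9 − 5) − 3 = 1, and the invariant factors of ∂_2 are all 1, so H_1 = Z.
  H_2: rank ker ∂_2 − rank ∂_3 = (3 − 3) − 0 = 0, and there is no ∂_3, so H_2 = 0.

H_0 ≅ Z,  H_1 ≅ Z,  H_2 = 0.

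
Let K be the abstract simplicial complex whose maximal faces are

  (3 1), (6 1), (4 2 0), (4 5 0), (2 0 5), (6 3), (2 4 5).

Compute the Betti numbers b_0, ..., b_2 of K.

b_0 = 2, b_1 = 1, b_2 = 1.

Fix the vertex order 0 < 1 < 2 < 3 < 4 < 5 < 6 and write every simplex with vertices in increasing order. Then dim K = 2 and the simplices of K are:

  0-simplices (7): [0], [1], [2], [3], [4], [5], [6]
  1-simplices (9): [0,2], [0,4], [0,5], [1,3], [1,6], [2,4], [2,5], [3,6], [4,5]
  2-simplices (4): [0,2,4], [0,2,5], [0,4,5], [2,4,5]

Hence C_0 ≅ Z^7, C_1 ≅ Z^9, C_2 ≅ Z^4.

The boundary map ∂_1: C_1 → C_0 maps an edge to its endpoints' difference, ∂[p,q] = q − p. For instance
  ∂[2,5] = [5] − [2].
The resulting 7×9 matrix has rank 5, and its Smith normal form has invariant factors (1,1,1,1,1).

The boundary map ∂_2: C_2 → C_1 sends each 2-simplex [p,q,r] to [q,r] − [p,r] + [p,q]. For instance
  ∂[0,4,5] = [4,5] − [0,5] + [0,4],
  ∂[0,2,5] = [2,5] − [0,5] + [0,2].
The resulting 9×4 matrix has rank 3, and its Smith normal form has invariant factors (1,1,1).

Reading off H_k = ker ∂_k / im ∂_{k+1}:

  H_0: rank C_0 − rank ∂_1 = 7 − 5 = 2, and the invariant factors of ∂_1 are all 1, so H_0 = Z^2.
  H_1: rank ker ∂_1 − rank ∂_2 = (9 − 5) − 3 = 1, and the invariant factors of ∂_2 are all 1, so H_1 = Z.
  H_2: rank ker ∂_2 − rank ∂_3 = (4 − 3) − 0 = 1, and there is no ∂_3, so H_2 = Z.

As a check, the Euler characteristic is 7 − 9 + 4 = 2, which agrees with 2 − 1 + 1 = 2.
(K is a triangulation of the disjoint union of the circle S^1 and the 2-sphere S^2.)

Hence the Betti numbers are b_0 = 2, b_1 = 1, b_2 = 1.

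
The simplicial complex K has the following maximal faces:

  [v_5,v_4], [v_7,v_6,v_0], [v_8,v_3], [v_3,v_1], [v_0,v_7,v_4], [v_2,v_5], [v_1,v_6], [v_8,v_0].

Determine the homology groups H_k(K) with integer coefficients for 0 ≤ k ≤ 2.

Take the total order v_0 < v_1 < v_2 < v_3 < v_4 < v_5 < v_6 < v_7 < v_8 on the vertex set. Then K (dimension 2) consists of the simplices:

  0-simplices (9): [v_0], [v_1], [v_2], [v_3], [v_4], [v_5], [v_6], [v_7], [v_8]
  1-simplices (11): [v_0,v_4], [v_0,v_6], [v_0,v_7], [v_0,v_8], [v_1,v_3], [v_1,v_6], [v_2,v_5], [v_3,v_8], [v_4,v_5], [v_4,v_7], [v_6,v_7]
  2-simplices (2): [v_0,v_4,v_7], [v_0,v_6,v_7]

giving chain groups C_0 ≅ Z^9, C_1 ≅ Z^11, C_2 ≅ Z^2.

∂_1: C_1 → C_0 maps an edge to its endpoints' difference, ∂[p,q] = q − p. For instance
  ∂[v_0,v_8] = [v_8] − [v_0].
The 9×11 boundary matrix has rank 8 and Smith normal form diag(1,1,1,1,1,1,1,1).

Boundary ∂_2: C_2 → C_1 maps a triangle to the signed sum of its edges. For instance
  ∂[v_0,v_6,v_7] = [v_6,v_7] − [v_0,v_7] + [v_0,v_6],
  ∂[v_0,v_4,v_7] = [v_4,v_7] − [v_0,v_7] + [v_0,v_4].
As a 11×2 matrix over Z this has rank 2, with invariant factors (1,1).

Reading off H_k = ker ∂_k / im ∂_{k+1}:

  H_0: rank C_0 − rank ∂_1 = 9 − 8 = 1, and the invariant factors of ∂_1 are all 1, so H_0 = Z.
  H_1: rank ker ∂_1 − rank ∂_2 = (11 − 8) − 2 = 1, and the invariant factors of ∂_2 are all 1, so H_1 = Z.
  H_2: rank ker ∂_2 − rank ∂_3 = (2 − 2) − 0 = 0, and there is no ∂_3, so H_2 = 0.

As a check, the Euler characteristic is 9 − 11 + 2 = 0, which agrees with 1 − 1 + 0 = 0.

H_0 ≅ Z,  H_1 ≅ Z,  H_2 = 0.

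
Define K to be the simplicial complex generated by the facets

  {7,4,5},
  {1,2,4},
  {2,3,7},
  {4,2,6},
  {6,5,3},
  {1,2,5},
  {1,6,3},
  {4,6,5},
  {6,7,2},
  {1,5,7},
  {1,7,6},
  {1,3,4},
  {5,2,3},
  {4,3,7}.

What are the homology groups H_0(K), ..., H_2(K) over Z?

We work with the vertex ordering 1 < 2 < 3 < 4 < 5 < 6 < 7. The simplices of K, each written with vertices in increasing order, are:

  0-simplices (7): [1], [2], [3], [4], [5], [6], [7]
  1-simplices (21): [1,2], [1,3], [1,4], [1,5], [1,6], [1,7], [2,3], [2,4], [2,5], [2,6], [2,7], [3,4], [3,5], [3,6], [3,7], [4,5], [4,6], [4,7], [5,6], [5,7], [6,7]
  2-simplices (14): [1,2,4], [1,2,5], [1,3,4], [1,3,6], [1,5,7], [1,6,7], [2,3,5], [2,3,7], [2,4,6], [2,6,7], [3,4,7], [3,5,6], [4,5,6], [4,5,7]

giving chain groups C_0 ≅ Z^7, C_1 ≅ Z^21, C_2 ≅ Z^14.

The boundary map ∂_1: C_1 → C_0 sends each edge [p,q] (with p < q) to q − p.
The 7×21 boundary matrix has rank 6 and Smith normal form diag(1,1,1,1,1,1).

∂_2: C_2 → C_1 acts by ∂[p,q,r] = [q,r] − [p,r] + [p,q]. For instance
  ∂[2,3,7] = [3,7] − [2,7] + [2,3],
  ∂[1,3,6] = [3,6] − [1,6] + [1,3].
The 21×14 boundary matrix has rank 13 and Smith normal form diag(1,1,1,1,1,1,1,1,1,1,1,1,1).

Computing H_k = (kernel of ∂_k) / (image of ∂_{k+1}):

  H_0: rank C_0 − rank ∂_1 = 7 − 6 = 1, and the invariant factors of ∂_1 are all 1, so H_0 = Z.
  H_1: rank ker ∂_1 − rank ∂_2 = (21 − 6) − 13 = 2, and the invariant factors of ∂_2 are all 1, so H_1 = Z^2.
  H_2: rank ker ∂_2 − rank ∂_3 = (14 − 13) − 0 = 1, and there is no ∂_3, so H_2 = Z.

As a check, the Euler characteristic is 7 − 21 + 14 = 0, which agrees with 1 − 2 + 1 = 0.
(K is a triangulation of the torus T^2.)

H_0 ≅ Z,  H_1 ≅ Z^2,  H_2 ≅ Z.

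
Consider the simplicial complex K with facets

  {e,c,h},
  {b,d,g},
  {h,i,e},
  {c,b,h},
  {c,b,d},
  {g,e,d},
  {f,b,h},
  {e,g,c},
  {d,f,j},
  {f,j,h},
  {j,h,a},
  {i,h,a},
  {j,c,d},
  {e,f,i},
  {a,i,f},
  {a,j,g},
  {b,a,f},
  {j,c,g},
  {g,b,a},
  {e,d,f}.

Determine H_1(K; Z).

Take the total order a < b < c < d < e < f < g < h < i < j on the vertex set. Then K (dimension 2) consists of the simplices:

  0-simplices (10): a, b, c, d, e, f, g, h, i, j
  1-simplices (30): ab, af, ag, ah, ai, aj, bc, bd, bf, bg, bh, cd, ce, cg, ch, cj, de, df, dg, dj, ef, eg, eh, ei, fh, fi, fj, gj, hi, hj
  2-simplices (20): abf, abg, afi, agj, ahi, ahj, bcd, bch, bdg, bfh, cdj, ceg, ceh, cgj, def, deg, dfj, efi, ehi, fhj

Hence C_0 ≅ Z^10, C_1 ≅ Z^30, C_2 ≅ Z^20.

∂_1: C_1 → C_0 maps an edge to its endpoints' difference, ∂[p,q] = q − p. For instance
  ∂bg = g − b.
The 10×30 boundary matrix has rank 9 and Smith normal form diag(1,1,1,1,1,1,1,1,1).

Boundary ∂_2: C_2 → C_1 maps a triangle to the signed sum of its edges. For instance
  ∂ceg = eg − cg + ce,
  ∂deg = eg − dg + de.
This gives a 30×20 integer matrix of rank 20; reducing to Smith normal form yields diagonal entries (1,1,1,1,1,1,1,1,1,1,1,1,1,1,1,1,1,1,1,2).

Reading off H_k = ker ∂_k / im ∂_{k+1}:

  H_1: rank ker ∂_1 − rank ∂_2 = (30 − 9) − 20 = 1, and ∂_2 has invariant factor 2 > 1, so H_1 = Z ⊕ Z/2Z.

H_1 ≅ Z ⊕ Z/2Z.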